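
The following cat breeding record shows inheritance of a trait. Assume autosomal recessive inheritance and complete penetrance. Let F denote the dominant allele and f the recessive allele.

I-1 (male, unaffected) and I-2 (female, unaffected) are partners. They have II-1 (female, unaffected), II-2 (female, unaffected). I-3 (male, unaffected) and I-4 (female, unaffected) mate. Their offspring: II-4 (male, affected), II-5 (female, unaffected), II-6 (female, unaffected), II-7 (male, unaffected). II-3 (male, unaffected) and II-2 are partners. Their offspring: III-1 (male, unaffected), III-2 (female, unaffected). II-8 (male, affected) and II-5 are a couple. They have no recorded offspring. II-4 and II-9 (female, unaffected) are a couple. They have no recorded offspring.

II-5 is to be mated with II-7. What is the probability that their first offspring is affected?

I-3 is unaffected so carries F and passed f to II-4 (ff), so I-3 is Ff.
I-4 is unaffected so carries F and passed f to II-4 (ff), so I-4 is Ff.
II-5 is an unaffected offspring of I-3 (Ff) × I-4 (Ff), whose cross gives 1/4 FF : 1/2 Ff : 1/4 ff; conditioning on being unaffected, II-5 is FF with probability 1/3, Ff with probability 2/3.
II-7 is an unaffected offspring of I-3 (Ff) × I-4 (Ff), whose cross gives 1/4 FF : 1/2 Ff : 1/4 ff; conditioning on being unaffected, II-7 is FF with probability 1/3, Ff with probability 2/3.
Summing over parental genotype combinations, P(offspring is affected) = 4/9·1/4 = 1/9.

1/9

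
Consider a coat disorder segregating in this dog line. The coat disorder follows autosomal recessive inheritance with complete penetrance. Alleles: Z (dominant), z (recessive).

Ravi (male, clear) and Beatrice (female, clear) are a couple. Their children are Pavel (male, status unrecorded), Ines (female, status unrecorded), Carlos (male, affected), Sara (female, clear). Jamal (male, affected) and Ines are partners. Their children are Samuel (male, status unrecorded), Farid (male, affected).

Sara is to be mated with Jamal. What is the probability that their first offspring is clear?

2/3

Ravi is clear so carries Z and passed z to Carlos (zz), so Ravi is Zz.
Beatrice is clear so carries Z and passed z to Carlos (zz), so Beatrice is Zz.
Sara is a clear offspring of Ravi (Zz) × Beatrice (Zz), whose cross gives 1/4 ZZ : 1/2 Zz : 1/4 zz; conditioning on being clear, Sara is ZZ with probability 1/3, Zz with probability 2/3.
Jamal is affected, so Jamal is zz.
Summing over parental genotype combinations, P(offspring is clear) = 1/3·1 + 2/3·1/2 = 2/3.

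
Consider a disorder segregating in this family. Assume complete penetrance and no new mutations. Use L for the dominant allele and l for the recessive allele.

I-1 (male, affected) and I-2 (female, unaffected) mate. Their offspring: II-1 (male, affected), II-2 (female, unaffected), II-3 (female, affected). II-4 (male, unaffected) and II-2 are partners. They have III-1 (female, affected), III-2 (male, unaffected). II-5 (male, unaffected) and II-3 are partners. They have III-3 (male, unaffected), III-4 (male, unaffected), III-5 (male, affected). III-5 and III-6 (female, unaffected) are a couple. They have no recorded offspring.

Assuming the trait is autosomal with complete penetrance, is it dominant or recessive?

II-4 and II-2 are both unaffected yet have an affected child III-1. Under dominance, an affected child requires at least one affected parent, so the trait cannot be dominant.

recessive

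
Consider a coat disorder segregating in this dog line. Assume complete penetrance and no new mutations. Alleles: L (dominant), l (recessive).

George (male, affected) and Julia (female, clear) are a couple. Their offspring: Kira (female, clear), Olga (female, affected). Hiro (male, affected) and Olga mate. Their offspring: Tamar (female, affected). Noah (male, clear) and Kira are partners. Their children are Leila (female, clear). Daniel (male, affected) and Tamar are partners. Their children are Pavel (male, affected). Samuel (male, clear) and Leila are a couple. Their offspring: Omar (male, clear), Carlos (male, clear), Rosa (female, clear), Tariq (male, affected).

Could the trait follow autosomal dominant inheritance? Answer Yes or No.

No

Under autosomal dominant, Tariq (affected, male) cannot arise from Samuel (clear) × Leila (clear).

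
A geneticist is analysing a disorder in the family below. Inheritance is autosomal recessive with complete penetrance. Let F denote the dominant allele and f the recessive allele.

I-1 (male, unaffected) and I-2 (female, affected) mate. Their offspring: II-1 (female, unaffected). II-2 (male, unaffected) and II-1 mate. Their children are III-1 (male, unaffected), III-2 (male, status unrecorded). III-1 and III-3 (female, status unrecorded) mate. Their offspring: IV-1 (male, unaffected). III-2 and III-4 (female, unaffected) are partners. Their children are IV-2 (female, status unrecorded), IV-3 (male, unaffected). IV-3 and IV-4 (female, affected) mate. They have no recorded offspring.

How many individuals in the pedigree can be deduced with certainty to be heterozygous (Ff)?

Obligate heterozygotes: II-1 is unaffected so carries F and received f from I-2 (ff), so II-1 is Ff.
Every other individual is either homozygous by phenotype or has at least one consistent homozygous assignment, so the count is 1.

1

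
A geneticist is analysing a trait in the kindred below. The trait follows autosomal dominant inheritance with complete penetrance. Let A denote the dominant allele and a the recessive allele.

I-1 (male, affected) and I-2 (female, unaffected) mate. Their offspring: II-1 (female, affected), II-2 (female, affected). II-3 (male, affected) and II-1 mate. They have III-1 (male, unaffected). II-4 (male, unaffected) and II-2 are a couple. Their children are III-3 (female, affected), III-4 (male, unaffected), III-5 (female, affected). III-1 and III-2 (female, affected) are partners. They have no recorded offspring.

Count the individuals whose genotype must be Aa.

Obligate heterozygotes: II-1 is affected so carries A and received a from I-2 (aa), so II-1 is Aa; II-2 is affected so carries A and received a from I-2 (aa), so II-2 is Aa; II-3 is affected so carries A and passed a to III-1 (aa), so II-3 is Aa; III-3 is affected so carries A and received a from II-4 (aa), so III-3 is Aa; III-5 is affected so carries A and received a from II-4 (aa), so III-5 is Aa.
Every other individual is either homozygous by phenotype or has at least one consistent homozygous assignment, so the count is 5.

5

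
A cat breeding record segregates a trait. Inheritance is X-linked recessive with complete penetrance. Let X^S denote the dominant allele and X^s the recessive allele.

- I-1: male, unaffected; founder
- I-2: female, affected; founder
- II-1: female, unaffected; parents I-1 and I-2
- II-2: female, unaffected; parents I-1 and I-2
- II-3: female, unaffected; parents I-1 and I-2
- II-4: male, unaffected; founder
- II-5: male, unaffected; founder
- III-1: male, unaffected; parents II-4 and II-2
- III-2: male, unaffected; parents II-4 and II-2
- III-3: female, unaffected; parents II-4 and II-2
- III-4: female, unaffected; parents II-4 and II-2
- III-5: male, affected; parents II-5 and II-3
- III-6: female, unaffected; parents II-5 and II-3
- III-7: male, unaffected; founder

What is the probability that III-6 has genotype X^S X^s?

1/2

II-5 is unaffected, so II-5 is X^S Y.
II-3 is unaffected so carries S and received s from I-2 (X^s X^s), so II-3 is X^S X^s.
Their cross gives offspring ratios 1/2 X^S X^S : 1/2 X^S X^s. Conditioning on III-6 being unaffected, P(X^S X^s) = 1/2 / 1 = 1/2.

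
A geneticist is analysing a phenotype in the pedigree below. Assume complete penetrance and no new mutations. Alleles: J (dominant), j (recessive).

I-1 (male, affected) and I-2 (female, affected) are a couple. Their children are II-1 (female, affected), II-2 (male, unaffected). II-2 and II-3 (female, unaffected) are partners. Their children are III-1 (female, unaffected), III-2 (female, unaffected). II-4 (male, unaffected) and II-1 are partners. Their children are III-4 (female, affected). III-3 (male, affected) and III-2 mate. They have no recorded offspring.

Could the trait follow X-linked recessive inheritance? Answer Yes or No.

No

Under X-linked recessive, II-2 (unaffected, male) cannot arise from I-1 (affected) × I-2 (affected).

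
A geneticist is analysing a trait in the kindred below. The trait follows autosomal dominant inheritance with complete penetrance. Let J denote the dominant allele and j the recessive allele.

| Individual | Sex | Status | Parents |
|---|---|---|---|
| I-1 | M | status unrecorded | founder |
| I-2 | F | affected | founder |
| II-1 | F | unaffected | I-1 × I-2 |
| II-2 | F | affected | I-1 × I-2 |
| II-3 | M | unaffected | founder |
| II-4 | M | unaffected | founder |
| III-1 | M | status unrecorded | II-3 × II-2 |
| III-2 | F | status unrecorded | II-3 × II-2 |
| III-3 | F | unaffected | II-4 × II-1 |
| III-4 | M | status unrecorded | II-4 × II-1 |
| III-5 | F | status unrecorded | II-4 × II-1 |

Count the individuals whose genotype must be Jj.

Obligate heterozygotes: I-2 is affected so carries J and passed j to II-1 (jj), so I-2 is Jj.
Every other individual is either homozygous by phenotype or has at least one consistent homozygous assignment, so the count is 1.

1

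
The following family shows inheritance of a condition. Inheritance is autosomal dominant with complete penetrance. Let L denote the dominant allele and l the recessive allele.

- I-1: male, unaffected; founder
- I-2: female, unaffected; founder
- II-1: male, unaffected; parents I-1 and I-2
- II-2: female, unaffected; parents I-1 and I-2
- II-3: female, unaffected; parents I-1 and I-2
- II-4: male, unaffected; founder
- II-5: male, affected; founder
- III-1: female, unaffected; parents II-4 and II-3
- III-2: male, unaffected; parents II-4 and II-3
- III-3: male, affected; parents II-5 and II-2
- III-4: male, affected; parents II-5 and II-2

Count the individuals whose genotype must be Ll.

2

Obligate heterozygotes: III-3 is affected so carries L and received l from II-2 (ll), so III-3 is Ll; III-4 is affected so carries L and received l from II-2 (ll), so III-4 is Ll.
Every other individual is either homozygous by phenotype or has at least one consistent homozygous assignment, so the count is 2.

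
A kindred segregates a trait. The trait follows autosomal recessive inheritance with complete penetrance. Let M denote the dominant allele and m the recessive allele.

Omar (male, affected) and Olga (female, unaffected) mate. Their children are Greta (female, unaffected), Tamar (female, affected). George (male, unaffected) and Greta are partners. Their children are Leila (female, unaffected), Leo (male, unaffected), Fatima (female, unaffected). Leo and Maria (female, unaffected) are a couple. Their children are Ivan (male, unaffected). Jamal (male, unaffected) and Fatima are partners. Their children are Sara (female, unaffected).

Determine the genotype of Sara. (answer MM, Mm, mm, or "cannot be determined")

Sara's phenotype allows MM or Mm, and no parent or child forces a single allele at both positions; consistent genotype assignments exist with Sara as MM or Mm.

cannot be determined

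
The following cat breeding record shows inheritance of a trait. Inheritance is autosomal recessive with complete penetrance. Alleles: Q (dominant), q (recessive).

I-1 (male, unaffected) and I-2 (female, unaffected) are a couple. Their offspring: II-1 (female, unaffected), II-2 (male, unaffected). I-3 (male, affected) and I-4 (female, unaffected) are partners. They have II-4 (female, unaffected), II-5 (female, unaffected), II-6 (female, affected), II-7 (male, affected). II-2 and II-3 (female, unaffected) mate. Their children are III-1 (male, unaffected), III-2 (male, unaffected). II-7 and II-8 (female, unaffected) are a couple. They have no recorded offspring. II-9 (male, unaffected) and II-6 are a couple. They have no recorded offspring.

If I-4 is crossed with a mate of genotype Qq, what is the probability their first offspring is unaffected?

3/4

I-4 is unaffected so carries Q and passed q to II-6 (qq), so I-4 is Qq.
The cross gives 1/4 QQ : 1/2 Qq : 1/4 qq, so P(offspring is unaffected) = 3/4.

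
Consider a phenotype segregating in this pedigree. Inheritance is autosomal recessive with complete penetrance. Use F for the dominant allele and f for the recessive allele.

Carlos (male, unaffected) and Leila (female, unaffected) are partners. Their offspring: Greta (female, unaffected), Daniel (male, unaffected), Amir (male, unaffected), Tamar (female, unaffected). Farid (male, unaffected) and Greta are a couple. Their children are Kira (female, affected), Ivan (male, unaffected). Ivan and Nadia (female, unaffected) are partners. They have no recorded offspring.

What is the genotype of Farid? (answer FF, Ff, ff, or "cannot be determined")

Ff

From phenotype alone, Farid is FF or Ff.
Farid is unaffected so carries F and passed f to Kira (ff), so Farid is Ff.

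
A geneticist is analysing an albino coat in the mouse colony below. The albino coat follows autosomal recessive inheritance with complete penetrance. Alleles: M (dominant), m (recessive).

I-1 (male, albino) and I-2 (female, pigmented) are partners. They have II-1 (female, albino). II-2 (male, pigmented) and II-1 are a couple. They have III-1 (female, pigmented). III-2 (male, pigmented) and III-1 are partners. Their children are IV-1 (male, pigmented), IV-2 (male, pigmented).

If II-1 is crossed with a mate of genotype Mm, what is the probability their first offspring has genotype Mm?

1/2

II-1 is albino, so II-1 is mm.
The cross gives 1/2 Mm : 1/2 mm, so P(offspring has genotype Mm) = 1/2.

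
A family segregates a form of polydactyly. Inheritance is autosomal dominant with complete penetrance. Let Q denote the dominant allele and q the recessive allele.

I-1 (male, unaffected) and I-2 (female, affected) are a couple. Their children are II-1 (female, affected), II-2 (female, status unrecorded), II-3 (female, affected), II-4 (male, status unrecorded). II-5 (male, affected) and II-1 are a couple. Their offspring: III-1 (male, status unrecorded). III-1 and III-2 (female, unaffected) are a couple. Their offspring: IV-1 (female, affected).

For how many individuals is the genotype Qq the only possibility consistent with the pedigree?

Obligate heterozygotes: II-1 is affected so carries Q and received q from I-1 (qq), so II-1 is Qq; II-3 is affected so carries Q and received q from I-1 (qq), so II-3 is Qq; IV-1 is affected so carries Q and received q from III-2 (qq), so IV-1 is Qq.
Every other individual is either homozygous by phenotype or has at least one consistent homozygous assignment, so the count is 3.

3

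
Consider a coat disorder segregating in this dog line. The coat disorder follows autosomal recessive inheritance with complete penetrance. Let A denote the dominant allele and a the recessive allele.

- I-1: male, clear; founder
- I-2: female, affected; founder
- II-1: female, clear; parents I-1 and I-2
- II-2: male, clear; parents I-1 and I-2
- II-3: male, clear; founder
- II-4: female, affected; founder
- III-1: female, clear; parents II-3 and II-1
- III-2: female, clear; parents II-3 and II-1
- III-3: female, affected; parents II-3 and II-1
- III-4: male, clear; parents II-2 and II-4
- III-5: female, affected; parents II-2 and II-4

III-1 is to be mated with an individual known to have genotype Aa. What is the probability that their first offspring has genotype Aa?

1/2

II-3 is clear so carries A and passed a to III-3 (aa), so II-3 is Aa.
II-1 is clear so carries A and received a from I-2 (aa), so II-1 is Aa.
III-1 is a clear offspring of II-3 (Aa) × II-1 (Aa), whose cross gives 1/4 AA : 1/2 Aa : 1/4 aa; conditioning on being clear, III-1 is AA with probability 1/3, Aa with probability 2/3.
Summing over parental genotype combinations, P(offspring has genotype Aa) = 1/3·1/2 + 2/3·1/2 = 1/2.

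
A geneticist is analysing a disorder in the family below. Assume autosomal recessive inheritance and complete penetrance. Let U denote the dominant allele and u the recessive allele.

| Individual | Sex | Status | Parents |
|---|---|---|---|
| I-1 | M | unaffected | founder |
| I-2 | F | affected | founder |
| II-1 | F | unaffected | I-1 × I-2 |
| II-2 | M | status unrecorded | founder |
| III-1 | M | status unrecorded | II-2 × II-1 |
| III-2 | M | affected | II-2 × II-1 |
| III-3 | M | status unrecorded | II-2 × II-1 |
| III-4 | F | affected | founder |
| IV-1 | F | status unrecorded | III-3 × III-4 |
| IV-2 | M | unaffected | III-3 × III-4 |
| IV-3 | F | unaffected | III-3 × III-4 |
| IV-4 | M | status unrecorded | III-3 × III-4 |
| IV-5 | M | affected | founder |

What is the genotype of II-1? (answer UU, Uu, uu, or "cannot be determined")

Uu

From phenotype alone, II-1 is UU or Uu.
II-1 is unaffected so carries U and received u from I-2 (uu), so II-1 is Uu.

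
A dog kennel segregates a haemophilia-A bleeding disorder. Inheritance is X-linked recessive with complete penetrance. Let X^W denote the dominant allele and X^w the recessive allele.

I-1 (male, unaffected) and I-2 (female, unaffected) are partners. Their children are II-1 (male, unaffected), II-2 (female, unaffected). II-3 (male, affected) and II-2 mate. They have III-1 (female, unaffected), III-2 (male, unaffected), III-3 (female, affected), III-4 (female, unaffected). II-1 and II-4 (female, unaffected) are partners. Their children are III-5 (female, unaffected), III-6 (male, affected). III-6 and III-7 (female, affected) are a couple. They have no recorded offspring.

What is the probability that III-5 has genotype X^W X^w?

1/2

II-1 is unaffected, so II-1 is X^W Y.
II-4 is unaffected so carries W and passed w to III-6 (X^w Y), so II-4 is X^W X^w.
Their cross gives offspring ratios 1/2 X^W X^W : 1/2 X^W X^w. Conditioning on III-5 being unaffected, P(X^W X^w) = 1/2 / 1 = 1/2.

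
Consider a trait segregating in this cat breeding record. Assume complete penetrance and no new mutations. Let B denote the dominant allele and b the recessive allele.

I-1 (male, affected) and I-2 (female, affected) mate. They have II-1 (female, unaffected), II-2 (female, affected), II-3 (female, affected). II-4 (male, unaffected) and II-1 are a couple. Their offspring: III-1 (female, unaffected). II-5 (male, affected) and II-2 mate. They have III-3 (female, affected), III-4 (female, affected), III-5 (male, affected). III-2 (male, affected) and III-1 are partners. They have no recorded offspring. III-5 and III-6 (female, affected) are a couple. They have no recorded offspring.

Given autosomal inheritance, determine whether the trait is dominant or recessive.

dominant

I-1 and I-2 are both affected yet have an unaffected child II-1. Under a recessive model two affected parents are homozygous and every child would be affected, so the trait cannot be recessive.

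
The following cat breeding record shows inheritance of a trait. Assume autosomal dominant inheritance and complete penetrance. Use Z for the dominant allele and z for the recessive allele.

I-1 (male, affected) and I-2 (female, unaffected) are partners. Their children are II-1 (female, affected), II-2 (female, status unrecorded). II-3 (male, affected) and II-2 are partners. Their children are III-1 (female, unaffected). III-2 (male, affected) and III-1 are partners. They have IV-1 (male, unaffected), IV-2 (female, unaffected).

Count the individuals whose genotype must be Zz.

3

Obligate heterozygotes: II-1 is affected so carries Z and received z from I-2 (zz), so II-1 is Zz; II-3 is affected so carries Z and passed z to III-1 (zz), so II-3 is Zz; III-2 is affected so carries Z and passed z to IV-1 (zz), so III-2 is Zz.
Every other individual is either homozygous by phenotype or has at least one consistent homozygous assignment, so the count is 3.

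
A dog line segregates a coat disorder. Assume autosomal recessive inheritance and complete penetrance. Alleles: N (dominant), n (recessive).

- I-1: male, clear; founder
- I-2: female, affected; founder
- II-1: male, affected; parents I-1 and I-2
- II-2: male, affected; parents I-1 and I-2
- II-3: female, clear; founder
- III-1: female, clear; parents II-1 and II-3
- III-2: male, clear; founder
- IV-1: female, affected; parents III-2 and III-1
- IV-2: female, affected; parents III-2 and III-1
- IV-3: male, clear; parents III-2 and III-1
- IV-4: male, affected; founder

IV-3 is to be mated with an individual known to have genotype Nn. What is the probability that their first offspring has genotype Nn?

1/2

III-2 is clear so carries N and passed n to IV-1 (nn), so III-2 is Nn.
III-1 is clear so carries N and received n from II-1 (nn), so III-1 is Nn.
IV-3 is a clear offspring of III-2 (Nn) × III-1 (Nn), whose cross gives 1/4 NN : 1/2 Nn : 1/4 nn; conditioning on being clear, IV-3 is NN with probability 1/3, Nn with probability 2/3.
Summing over parental genotype combinations, P(offspring has genotype Nn) = 1/3·1/2 + 2/3·1/2 = 1/2.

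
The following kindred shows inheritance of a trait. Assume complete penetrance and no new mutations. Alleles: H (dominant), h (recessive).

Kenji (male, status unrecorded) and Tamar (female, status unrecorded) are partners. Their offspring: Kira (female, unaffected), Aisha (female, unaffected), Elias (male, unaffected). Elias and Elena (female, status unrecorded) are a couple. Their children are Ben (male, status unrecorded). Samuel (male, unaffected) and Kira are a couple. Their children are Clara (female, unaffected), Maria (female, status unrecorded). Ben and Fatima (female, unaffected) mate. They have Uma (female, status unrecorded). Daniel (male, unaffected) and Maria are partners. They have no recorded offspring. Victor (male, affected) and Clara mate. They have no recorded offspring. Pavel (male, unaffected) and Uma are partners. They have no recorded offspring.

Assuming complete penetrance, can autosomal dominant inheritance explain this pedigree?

Yes

A consistent assignment under autosomal dominant exists: Kenji Hh, Tamar Hh, Kira hh, Aisha hh, Elias hh, Elena HH, Samuel hh, Ben Hh, Fatima hh, Clara hh, Maria hh, Daniel hh, Victor HH, Uma Hh, Pavel hh.
In this assignment every recorded phenotype matches its genotype and every non-founder's genotype is obtainable from its parents' genotypes, so the pedigree is consistent.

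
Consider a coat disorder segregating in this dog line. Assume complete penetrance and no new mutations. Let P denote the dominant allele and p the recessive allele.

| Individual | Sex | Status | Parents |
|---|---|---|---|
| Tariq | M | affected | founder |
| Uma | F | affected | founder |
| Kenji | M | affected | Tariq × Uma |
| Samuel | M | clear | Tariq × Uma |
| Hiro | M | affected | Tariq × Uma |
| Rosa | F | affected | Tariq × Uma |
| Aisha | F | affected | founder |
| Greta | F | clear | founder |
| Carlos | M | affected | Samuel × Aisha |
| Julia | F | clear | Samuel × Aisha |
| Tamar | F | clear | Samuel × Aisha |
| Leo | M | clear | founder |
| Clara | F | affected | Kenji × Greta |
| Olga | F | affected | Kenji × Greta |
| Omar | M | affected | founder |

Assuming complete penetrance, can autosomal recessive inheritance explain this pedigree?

No

Under autosomal recessive, Samuel (clear, male) cannot arise from Tariq (affected) × Uma (affected).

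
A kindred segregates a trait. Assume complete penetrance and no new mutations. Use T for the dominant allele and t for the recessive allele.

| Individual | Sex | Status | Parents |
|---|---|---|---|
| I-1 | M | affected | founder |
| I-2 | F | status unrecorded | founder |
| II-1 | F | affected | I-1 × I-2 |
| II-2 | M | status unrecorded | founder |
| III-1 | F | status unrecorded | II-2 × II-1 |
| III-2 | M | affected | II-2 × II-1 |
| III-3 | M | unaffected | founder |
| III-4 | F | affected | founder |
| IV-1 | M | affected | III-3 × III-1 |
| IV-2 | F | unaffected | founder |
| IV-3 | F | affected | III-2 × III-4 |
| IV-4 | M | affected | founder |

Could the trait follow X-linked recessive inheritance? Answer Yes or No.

Yes

A consistent assignment under X-linked recessive exists: I-1 X^t Y, I-2 X^T X^t, II-1 X^t X^t, II-2 X^T Y, III-1 X^T X^t, III-2 X^t Y, III-3 X^T Y, III-4 X^t X^t, IV-1 X^t Y, IV-2 X^T X^T, IV-3 X^t X^t, IV-4 X^t Y.
In this assignment every recorded phenotype matches its genotype and every non-founder's genotype is obtainable from its parents' genotypes, so the pedigree is consistent.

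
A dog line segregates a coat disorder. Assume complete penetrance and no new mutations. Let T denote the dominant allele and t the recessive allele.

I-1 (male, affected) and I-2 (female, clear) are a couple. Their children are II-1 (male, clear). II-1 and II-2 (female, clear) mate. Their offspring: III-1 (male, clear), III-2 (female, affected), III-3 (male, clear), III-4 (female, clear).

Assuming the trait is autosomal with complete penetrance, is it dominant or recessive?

recessive

II-1 and II-2 are both clear yet have an affected child III-2. Under dominance, an affected child requires at least one affected parent, so the trait cannot be dominant.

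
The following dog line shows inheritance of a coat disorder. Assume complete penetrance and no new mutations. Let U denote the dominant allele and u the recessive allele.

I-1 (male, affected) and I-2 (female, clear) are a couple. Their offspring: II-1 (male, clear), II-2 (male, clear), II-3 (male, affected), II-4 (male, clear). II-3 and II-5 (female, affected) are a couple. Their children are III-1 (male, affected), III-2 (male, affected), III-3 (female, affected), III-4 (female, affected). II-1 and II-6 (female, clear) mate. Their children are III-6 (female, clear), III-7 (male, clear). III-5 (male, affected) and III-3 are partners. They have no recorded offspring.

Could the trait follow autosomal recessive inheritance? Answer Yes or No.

A consistent assignment under autosomal recessive exists: I-1 uu, I-2 Uu, II-1 Uu, II-2 Uu, II-3 uu, II-4 Uu, II-5 uu, II-6 UU, III-1 uu, III-2 uu, III-3 uu, III-4 uu, III-5 uu, III-6 UU, III-7 UU.
In this assignment every recorded phenotype matches its genotype and every non-founder's genotype is obtainable from its parents' genotypes, so the pedigree is consistent.

Yes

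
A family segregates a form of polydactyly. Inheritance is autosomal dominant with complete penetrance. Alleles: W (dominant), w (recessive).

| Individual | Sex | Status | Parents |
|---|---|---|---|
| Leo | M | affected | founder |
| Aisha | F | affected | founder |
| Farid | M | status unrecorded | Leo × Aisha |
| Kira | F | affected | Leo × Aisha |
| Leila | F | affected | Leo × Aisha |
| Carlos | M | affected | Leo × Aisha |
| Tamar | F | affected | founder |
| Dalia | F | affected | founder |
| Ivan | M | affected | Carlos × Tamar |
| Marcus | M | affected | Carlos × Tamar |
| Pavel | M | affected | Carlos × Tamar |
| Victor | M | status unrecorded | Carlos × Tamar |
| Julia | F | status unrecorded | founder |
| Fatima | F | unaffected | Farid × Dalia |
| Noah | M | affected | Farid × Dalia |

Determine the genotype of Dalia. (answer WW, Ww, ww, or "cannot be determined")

From phenotype alone, Dalia is WW or Ww.
Dalia is affected so carries W and passed w to Fatima (ww), so Dalia is Ww.

Ww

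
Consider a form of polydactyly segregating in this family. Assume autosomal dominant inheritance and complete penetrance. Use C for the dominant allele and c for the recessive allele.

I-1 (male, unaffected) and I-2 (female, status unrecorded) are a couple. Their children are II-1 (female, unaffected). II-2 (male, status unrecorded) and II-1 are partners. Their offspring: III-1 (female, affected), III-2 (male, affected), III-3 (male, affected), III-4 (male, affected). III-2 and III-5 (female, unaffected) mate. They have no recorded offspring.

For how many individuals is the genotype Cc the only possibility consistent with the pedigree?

4

Obligate heterozygotes: III-1 is affected so carries C and received c from II-1 (cc), so III-1 is Cc; III-2 is affected so carries C and received c from II-1 (cc), so III-2 is Cc; III-3 is affected so carries C and received c from II-1 (cc), so III-3 is Cc; III-4 is affected so carries C and received c from II-1 (cc), so III-4 is Cc.
Every other individual is either homozygous by phenotype or has at least one consistent homozygous assignment, so the count is 4.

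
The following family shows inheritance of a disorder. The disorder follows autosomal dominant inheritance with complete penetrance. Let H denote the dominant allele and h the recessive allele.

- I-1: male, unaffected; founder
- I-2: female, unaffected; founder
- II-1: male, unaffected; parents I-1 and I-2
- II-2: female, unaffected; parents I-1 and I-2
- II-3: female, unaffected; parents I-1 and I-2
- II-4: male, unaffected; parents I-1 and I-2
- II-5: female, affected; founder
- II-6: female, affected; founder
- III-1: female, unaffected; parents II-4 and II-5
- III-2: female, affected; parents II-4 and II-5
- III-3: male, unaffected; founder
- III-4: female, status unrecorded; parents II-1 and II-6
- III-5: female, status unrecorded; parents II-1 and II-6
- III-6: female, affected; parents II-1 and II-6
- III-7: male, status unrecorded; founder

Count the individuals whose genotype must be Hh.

Obligate heterozygotes: II-5 is affected so carries H and passed h to III-1 (hh), so II-5 is Hh; III-2 is affected so carries H and received h from II-4 (hh), so III-2 is Hh; III-6 is affected so carries H and received h from II-1 (hh), so III-6 is Hh.
Every other individual is either homozygous by phenotype or has at least one consistent homozygous assignment, so the count is 3.

3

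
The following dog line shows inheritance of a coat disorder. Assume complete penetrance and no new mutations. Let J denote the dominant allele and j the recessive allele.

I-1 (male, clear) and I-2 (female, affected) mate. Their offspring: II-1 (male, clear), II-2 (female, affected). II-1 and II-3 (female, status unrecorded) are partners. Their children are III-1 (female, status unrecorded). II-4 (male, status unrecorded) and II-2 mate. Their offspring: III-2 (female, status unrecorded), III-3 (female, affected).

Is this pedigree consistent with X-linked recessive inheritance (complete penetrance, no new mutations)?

No

Under X-linked recessive, II-1 (clear, male) cannot arise from I-1 (clear) × I-2 (affected).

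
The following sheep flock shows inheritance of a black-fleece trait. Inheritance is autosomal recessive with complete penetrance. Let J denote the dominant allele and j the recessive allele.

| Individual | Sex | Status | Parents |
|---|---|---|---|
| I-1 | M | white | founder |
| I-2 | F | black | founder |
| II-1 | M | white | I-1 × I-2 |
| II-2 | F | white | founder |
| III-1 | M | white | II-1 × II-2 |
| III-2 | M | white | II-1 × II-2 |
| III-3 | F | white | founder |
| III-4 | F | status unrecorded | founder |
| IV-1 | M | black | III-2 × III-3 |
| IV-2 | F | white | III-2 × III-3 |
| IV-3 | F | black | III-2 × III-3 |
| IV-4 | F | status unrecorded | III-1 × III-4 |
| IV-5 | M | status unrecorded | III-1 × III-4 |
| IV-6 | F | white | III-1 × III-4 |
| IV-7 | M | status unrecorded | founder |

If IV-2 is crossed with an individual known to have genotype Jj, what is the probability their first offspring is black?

III-2 is white so carries J and passed j to IV-1 (jj), so III-2 is Jj.
III-3 is white so carries J and passed j to IV-1 (jj), so III-3 is Jj.
IV-2 is a white offspring of III-2 (Jj) × III-3 (Jj), whose cross gives 1/4 JJ : 1/2 Jj : 1/4 jj; conditioning on being white, IV-2 is JJ with probability 1/3, Jj with probability 2/3.
Summing over parental genotype combinations, P(offspring is black) = 2/3·1/4 = 1/6.

1/6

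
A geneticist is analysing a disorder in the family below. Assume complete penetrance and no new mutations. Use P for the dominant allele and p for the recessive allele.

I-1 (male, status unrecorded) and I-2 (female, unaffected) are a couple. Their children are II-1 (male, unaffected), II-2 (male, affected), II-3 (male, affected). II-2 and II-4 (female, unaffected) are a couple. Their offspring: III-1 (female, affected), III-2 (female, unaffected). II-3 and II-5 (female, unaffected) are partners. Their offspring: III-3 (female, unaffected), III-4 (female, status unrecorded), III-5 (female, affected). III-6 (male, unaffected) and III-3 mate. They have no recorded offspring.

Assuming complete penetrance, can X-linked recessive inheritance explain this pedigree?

Yes

A consistent assignment under X-linked recessive exists: I-1 X^P Y, I-2 X^P X^p, II-1 X^P Y, II-2 X^p Y, II-3 X^p Y, II-4 X^P X^p, II-5 X^P X^p, III-1 X^p X^p, III-2 X^P X^p, III-3 X^P X^p, III-4 X^P X^p, III-5 X^p X^p, III-6 X^P Y.
In this assignment every recorded phenotype matches its genotype and every non-founder's genotype is obtainable from its parents' genotypes, so the pedigree is consistent.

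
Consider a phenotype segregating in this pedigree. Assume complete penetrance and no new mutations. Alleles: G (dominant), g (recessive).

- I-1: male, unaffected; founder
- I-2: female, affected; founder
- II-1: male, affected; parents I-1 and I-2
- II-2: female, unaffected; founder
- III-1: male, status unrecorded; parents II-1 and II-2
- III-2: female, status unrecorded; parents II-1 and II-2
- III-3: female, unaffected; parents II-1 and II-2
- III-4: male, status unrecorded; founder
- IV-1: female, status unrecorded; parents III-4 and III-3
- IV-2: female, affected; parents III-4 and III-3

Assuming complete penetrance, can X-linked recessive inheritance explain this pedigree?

A consistent assignment under X-linked recessive exists: I-1 X^G Y, I-2 X^g X^g, II-1 X^g Y, II-2 X^G X^G, III-1 X^G Y, III-2 X^G X^g, III-3 X^G X^g, III-4 X^g Y, IV-1 X^G X^g, IV-2 X^g X^g.
In this assignment every recorded phenotype matches its genotype and every non-founder's genotype is obtainable from its parents' genotypes, so the pedigree is consistent.

Yes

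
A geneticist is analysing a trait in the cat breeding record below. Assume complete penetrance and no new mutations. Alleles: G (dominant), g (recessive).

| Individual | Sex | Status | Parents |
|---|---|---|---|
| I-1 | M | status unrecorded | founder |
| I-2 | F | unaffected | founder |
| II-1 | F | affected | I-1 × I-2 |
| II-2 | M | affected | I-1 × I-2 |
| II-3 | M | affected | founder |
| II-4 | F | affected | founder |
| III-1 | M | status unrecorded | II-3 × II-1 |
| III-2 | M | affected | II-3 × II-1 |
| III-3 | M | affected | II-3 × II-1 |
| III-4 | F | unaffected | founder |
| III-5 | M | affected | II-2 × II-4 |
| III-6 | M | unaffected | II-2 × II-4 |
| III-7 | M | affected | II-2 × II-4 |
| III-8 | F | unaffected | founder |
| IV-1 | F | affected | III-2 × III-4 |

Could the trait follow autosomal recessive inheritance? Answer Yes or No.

Under autosomal recessive, III-6 (unaffected, male) cannot arise from II-2 (affected) × II-4 (affected).

No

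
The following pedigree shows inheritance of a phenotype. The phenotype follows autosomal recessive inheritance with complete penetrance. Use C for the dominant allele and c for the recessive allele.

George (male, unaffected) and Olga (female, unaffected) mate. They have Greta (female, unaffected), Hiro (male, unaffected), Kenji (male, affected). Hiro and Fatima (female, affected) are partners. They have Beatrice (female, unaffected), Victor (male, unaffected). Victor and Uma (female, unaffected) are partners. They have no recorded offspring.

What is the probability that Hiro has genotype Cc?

George is unaffected so carries C and passed c to Kenji (cc), so George is Cc.
Olga is unaffected so carries C and passed c to Kenji (cc), so Olga is Cc.
Their cross gives offspring ratios 1/4 CC : 1/2 Cc : 1/4 cc. Conditioning on Hiro being unaffected, P(Cc) = 1/2 / 3/4 = 2/3 before taking Hiro's own offspring into account.
Fatima is affected, so Fatima is cc.
Now use Hiro's offspring. Probability of each recorded status — unaffected daughter Beatrice: 1/2 if Hiro is Cc, 1 if CC; unaffected son Victor: 1/2 if Hiro is Cc, 1 if CC.
Bayes: P(Cc) = 2/3·1/4 / (2/3·1/4 + 1/3·1) = 1/3.

1/3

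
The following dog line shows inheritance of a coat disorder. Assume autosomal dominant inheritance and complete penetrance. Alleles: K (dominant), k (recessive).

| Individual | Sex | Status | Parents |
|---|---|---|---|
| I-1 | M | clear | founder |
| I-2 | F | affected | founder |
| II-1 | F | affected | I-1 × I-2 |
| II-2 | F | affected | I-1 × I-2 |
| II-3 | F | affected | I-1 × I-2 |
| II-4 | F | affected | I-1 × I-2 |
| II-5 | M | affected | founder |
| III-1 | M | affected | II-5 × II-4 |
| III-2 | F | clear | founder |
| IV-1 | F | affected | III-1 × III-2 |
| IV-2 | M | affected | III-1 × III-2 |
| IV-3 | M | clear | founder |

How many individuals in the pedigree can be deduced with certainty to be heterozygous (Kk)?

6

Obligate heterozygotes: II-1 is affected so carries K and received k from I-1 (kk), so II-1 is Kk; II-2 is affected so carries K and received k from I-1 (kk), so II-2 is Kk; II-3 is affected so carries K and received k from I-1 (kk), so II-3 is Kk; II-4 is affected so carries K and received k from I-1 (kk), so II-4 is Kk; IV-1 is affected so carries K and received k from III-2 (kk), so IV-1 is Kk; IV-2 is affected so carries K and received k from III-2 (kk), so IV-2 is Kk.
Every other individual is either homozygous by phenotype or has at least one consistent homozygous assignment, so the count is 6.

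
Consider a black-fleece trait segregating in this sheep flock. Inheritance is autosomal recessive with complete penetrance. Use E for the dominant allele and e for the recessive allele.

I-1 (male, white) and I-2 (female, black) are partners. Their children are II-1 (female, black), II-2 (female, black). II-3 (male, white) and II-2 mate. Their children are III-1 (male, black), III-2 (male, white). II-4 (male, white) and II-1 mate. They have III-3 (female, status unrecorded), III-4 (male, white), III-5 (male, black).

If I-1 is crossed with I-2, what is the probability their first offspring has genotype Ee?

1/2

I-1 is white so carries E and passed e to II-1 (ee), so I-1 is Ee.
I-2 is black, so I-2 is ee.
The cross gives 1/2 Ee : 1/2 ee, so P(offspring has genotype Ee) = 1/2.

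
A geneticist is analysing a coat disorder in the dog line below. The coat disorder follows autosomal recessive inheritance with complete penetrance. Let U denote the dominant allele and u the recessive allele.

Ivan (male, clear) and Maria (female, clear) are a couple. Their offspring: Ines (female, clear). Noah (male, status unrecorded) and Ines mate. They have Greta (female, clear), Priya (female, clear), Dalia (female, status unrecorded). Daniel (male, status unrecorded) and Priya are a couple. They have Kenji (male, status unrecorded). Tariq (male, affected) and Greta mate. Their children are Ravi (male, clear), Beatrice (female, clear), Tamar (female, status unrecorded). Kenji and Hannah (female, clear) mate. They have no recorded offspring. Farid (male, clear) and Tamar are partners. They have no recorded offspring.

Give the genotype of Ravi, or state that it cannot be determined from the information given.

From phenotype alone, Ravi is UU or Uu.
Ravi is clear so carries U and received u from Tariq (uu), so Ravi is Uu.

Uu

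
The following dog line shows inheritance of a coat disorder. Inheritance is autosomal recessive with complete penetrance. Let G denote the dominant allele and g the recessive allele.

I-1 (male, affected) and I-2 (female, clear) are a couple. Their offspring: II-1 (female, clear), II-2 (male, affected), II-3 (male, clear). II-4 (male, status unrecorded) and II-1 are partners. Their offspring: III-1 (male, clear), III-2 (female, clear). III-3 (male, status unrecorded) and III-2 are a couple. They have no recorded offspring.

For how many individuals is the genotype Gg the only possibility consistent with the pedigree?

Obligate heterozygotes: I-2 is clear so carries G and passed g to II-2 (gg), so I-2 is Gg; II-1 is clear so carries G and received g from I-1 (gg), so II-1 is Gg; II-3 is clear so carries G and received g from I-1 (gg), so II-3 is Gg.
Every other individual is either homozygous by phenotype or has at least one consistent homozygous assignment, so the count is 3.

3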